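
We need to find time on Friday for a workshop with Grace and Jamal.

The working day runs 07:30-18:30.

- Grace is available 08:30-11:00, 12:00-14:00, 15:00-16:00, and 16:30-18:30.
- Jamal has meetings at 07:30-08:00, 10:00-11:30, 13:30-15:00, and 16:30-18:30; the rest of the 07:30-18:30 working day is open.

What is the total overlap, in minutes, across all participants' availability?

Jamal free within 07:30–18:30: 08:00–10:00, 11:30–13:30, 15:00–16:30.
Grace ∩ Jamal: 08:30–10:00, 12:00–13:30, 15:00–16:00.
Total common minutes: 90 + 90 + 60 = 240.

240 minutes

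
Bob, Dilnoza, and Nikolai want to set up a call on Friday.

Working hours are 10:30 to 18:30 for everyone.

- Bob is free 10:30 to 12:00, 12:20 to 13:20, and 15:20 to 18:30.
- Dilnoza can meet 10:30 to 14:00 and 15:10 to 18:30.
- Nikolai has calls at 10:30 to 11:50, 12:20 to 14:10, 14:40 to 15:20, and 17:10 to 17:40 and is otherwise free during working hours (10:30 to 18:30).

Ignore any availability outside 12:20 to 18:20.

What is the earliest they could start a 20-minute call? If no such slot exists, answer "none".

15:20

Nikolai free within 10:30–18:30: 11:50–12:20, 14:10–14:40, 15:20–17:10, 17:40–18:30.
Bob ∩ Dilnoza: 10:30–12:00, 12:20–13:20, 15:20–18:30.
Bob ∩ Dilnoza ∩ Nikolai: 11:50–12:00, 15:20–17:10, 17:40–18:30.
Restricted to 12:20–18:20: 15:20–17:10, 17:40–18:20.
Windows ≥ 20 min: 15:20–17:10, 17:40–18:20.
Earliest such window starts at 15:20.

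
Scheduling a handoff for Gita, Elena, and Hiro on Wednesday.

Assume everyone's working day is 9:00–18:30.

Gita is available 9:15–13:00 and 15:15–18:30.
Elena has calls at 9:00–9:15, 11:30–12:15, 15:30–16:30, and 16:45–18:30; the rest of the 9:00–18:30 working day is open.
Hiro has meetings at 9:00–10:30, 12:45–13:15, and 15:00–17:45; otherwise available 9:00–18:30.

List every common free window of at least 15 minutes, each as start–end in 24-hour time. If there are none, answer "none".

10:30–11:30, 12:15–12:45

Elena free within 09:00–18:30: 09:15–11:30, 12:15–15:30, 16:30–16:45.
Hiro free within 09:00–18:30: 10:30–12:45, 13:15–15:00, 17:45–18:30.
Gita ∩ Elena: 09:15–11:30, 12:15–13:00, 15:15–15:30, 16:30–16:45.
Gita ∩ Elena ∩ Hiro: 10:30–11:30, 12:15–12:45.
Windows ≥ 15 min: 10:30–11:30, 12:15–12:45.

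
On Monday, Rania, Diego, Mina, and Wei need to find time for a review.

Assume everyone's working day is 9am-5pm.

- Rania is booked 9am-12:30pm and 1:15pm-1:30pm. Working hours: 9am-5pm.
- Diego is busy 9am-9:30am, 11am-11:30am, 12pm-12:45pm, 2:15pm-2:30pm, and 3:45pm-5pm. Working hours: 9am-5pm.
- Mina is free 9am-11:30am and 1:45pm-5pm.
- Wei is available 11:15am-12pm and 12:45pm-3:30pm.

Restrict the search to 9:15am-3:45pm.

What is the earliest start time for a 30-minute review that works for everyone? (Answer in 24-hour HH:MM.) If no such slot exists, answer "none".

13:45

Rania free within 09:00–17:00: 12:30–13:15, 13:30–17:00.
Diego free within 09:00–17:00: 09:30–11:00, 11:30–12:00, 12:45–14:15, 14:30–15:45.
Rania ∩ Diego: 12:45–13:15, 13:30–14:15, 14:30–15:45.
Rania ∩ Diego ∩ Mina: 13:45–14:15, 14:30–15:45.
Rania ∩ Diego ∩ Mina ∩ Wei: 13:45–14:15, 14:30–15:30.
Restricted to 09:15–15:45: 13:45–14:15, 14:30–15:30.
Windows ≥ 30 min: 13:45–14:15, 14:30–15:30.
Earliest such window starts at 13:45.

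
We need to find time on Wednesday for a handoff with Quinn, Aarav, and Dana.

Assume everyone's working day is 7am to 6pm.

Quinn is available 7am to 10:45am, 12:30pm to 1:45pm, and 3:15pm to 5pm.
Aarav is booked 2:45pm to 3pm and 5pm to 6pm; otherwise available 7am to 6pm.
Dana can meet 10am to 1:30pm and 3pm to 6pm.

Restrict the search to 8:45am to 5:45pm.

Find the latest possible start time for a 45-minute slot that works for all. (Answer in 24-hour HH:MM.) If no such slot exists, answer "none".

16:15

Aarav free within 07:00–18:00: 07:00–14:45, 15:00–17:00.
Quinn ∩ Aarav: 07:00–10:45, 12:30–13:45, 15:15–17:00.
Quinn ∩ Aarav ∩ Dana: 10:00–10:45, 12:30–13:30, 15:15–17:00.
Restricted to 08:45–17:45: 10:00–10:45, 12:30–13:30, 15:15–17:00.
Windows ≥ 45 min: 10:00–10:45, 12:30–13:30, 15:15–17:00.
Latest start in the last window 15:15–17:00 is 17:00 − 45 min = 16:15.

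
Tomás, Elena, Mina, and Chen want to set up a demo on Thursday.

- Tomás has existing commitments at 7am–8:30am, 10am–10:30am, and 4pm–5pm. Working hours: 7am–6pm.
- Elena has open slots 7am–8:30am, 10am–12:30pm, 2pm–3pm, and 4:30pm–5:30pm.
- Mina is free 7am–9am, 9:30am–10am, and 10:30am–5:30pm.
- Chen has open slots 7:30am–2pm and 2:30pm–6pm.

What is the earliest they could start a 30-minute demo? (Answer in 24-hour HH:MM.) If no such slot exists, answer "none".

10:30

Tomás free within 07:00–18:00: 08:30–10:00, 10:30–16:00, 17:00–18:00.
Tomás ∩ Elena: 10:30–12:30, 14:00–15:00, 17:00–17:30.
Tomás ∩ Elena ∩ Mina: 10:30–12:30, 14:00–15:00, 17:00–17:30.
Tomás ∩ Elena ∩ Mina ∩ Chen: 10:30–12:30, 14:30–15:00, 17:00–17:30.
Windows ≥ 30 min: 10:30–12:30, 14:30–15:00, 17:00–17:30.
Earliest such window starts at 10:30.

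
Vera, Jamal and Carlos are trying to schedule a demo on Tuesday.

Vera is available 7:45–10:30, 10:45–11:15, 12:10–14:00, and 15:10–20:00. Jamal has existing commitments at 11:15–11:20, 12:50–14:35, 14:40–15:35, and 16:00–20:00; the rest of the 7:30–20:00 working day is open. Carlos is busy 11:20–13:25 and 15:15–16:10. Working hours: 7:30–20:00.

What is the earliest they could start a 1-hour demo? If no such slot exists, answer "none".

07:45

Jamal free within 07:30–20:00: 07:30–11:15, 11:20–12:50, 14:35–14:40, 15:35–16:00.
Carlos free within 07:30–20:00: 07:30–11:20, 13:25–15:15, 16:10–20:00.
Vera ∩ Jamal: 07:45–10:30, 10:45–11:15, 12:10–12:50, 15:35–16:00.
Vera ∩ Jamal ∩ Carlos: 07:45–10:30, 10:45–11:15.
Windows ≥ 60 min: 07:45–10:30.
Earliest such window starts at 07:45.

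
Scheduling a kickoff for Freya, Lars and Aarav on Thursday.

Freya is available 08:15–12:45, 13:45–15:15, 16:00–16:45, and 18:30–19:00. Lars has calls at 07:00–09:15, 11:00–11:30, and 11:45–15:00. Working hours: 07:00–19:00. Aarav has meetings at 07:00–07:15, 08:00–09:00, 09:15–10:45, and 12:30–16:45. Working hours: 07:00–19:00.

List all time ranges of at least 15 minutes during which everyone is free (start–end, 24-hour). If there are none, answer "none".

Lars free within 07:00–19:00: 09:15–11:00, 11:30–11:45, 15:00–19:00.
Aarav free within 07:00–19:00: 07:15–08:00, 09:00–09:15, 10:45–12:30, 16:45–19:00.
Freya ∩ Lars: 09:15–11:00, 11:30–11:45, 15:00–15:15, 16:00–16:45, 18:30–19:00.
Freya ∩ Lars ∩ Aarav: 10:45–11:00, 11:30–11:45, 18:30–19:00.
Windows ≥ 15 min: 10:45–11:00, 11:30–11:45, 18:30–19:00.

10:45–11:00, 11:30–11:45, 18:30–19:00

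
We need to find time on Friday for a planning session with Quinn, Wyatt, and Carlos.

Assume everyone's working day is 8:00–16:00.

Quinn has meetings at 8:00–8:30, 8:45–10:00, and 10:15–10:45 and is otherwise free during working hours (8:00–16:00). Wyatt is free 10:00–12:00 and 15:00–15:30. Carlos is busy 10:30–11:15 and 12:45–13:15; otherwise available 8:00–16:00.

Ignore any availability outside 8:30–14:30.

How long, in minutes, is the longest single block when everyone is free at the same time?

45 minutes

Quinn free within 08:00–16:00: 08:30–08:45, 10:00–10:15, 10:45–16:00.
Carlos free within 08:00–16:00: 08:00–10:30, 11:15–12:45, 13:15–16:00.
Quinn ∩ Wyatt: 10:00–10:15, 10:45–12:00, 15:00–15:30.
Quinn ∩ Wyatt ∩ Carlos: 10:00–10:15, 11:15–12:00, 15:00–15:30.
Restricted to 08:30–14:30: 10:00–10:15, 11:15–12:00.
Common window lengths: 15, 45 min; longest is 45.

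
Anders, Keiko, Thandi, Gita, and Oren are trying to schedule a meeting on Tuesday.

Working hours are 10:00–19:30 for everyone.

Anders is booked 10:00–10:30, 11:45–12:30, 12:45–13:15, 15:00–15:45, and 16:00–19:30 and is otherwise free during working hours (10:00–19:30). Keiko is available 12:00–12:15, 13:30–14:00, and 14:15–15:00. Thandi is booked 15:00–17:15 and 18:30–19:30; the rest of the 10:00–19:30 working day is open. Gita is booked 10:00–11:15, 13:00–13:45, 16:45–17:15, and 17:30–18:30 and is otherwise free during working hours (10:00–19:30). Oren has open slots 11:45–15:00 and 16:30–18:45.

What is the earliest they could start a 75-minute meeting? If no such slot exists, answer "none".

Anders free within 10:00–19:30: 10:30–11:45, 12:30–12:45, 13:15–15:00, 15:45–16:00.
Thandi free within 10:00–19:30: 10:00–15:00, 17:15–18:30.
Gita free within 10:00–19:30: 11:15–13:00, 13:45–16:45, 17:15–17:30, 18:30–19:30.
Anders ∩ Keiko: 13:30–14:00, 14:15–15:00.
Anders ∩ Keiko ∩ Thandi: 13:30–14:00, 14:15–15:00.
Anders ∩ Keiko ∩ Thandi ∩ Gita: 13:45–14:00, 14:15–15:00.
Anders ∩ Keiko ∩ Thandi ∩ Gita ∩ Oren: 13:45–14:00, 14:15–15:00.
Windows ≥ 75 min: (none).

none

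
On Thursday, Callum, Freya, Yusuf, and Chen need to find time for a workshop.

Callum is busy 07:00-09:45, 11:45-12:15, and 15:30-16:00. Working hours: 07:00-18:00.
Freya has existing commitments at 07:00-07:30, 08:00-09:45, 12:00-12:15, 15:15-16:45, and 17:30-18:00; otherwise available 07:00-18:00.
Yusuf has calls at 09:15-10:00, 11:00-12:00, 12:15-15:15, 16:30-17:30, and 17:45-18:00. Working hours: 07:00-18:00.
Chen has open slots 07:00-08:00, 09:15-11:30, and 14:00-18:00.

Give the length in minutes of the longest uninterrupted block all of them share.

60 minutes

Callum free within 07:00–18:00: 09:45–11:45, 12:15–15:30, 16:00–18:00.
Freya free within 07:00–18:00: 07:30–08:00, 09:45–12:00, 12:15–15:15, 16:45–17:30.
Yusuf free within 07:00–18:00: 07:00–09:15, 10:00–11:00, 12:00–12:15, 15:15–16:30, 17:30–17:45.
Callum ∩ Freya: 09:45–11:45, 12:15–15:15, 16:45–17:30.
Callum ∩ Freya ∩ Yusuf: 10:00–11:00.
Callum ∩ Freya ∩ Yusuf ∩ Chen: 10:00–11:00.
Single common window of 60 minutes.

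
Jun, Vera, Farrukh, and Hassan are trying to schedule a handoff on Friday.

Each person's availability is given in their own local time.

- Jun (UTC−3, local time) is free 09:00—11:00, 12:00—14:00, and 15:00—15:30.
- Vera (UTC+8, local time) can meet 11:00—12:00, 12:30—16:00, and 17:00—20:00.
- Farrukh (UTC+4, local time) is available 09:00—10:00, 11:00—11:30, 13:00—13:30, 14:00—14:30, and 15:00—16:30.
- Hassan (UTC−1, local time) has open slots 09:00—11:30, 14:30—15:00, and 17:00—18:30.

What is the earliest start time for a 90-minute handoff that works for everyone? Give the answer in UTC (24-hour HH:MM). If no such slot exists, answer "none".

none

Jun → UTC: 12:00–14:00, 15:00–17:00, 18:00–18:30.
Vera → UTC: 03:00–04:00, 04:30–08:00, 09:00–12:00.
Farrukh → UTC: 05:00–06:00, 07:00–07:30, 09:00–09:30, 10:00–10:30, 11:00–12:30.
Hassan → UTC: 10:00–12:30, 15:30–16:00, 18:00–19:30.
Jun ∩ Vera: (none).
Jun ∩ Vera ∩ Farrukh: (none).
Jun ∩ Vera ∩ Farrukh ∩ Hassan: (none).
Windows ≥ 90 min: (none).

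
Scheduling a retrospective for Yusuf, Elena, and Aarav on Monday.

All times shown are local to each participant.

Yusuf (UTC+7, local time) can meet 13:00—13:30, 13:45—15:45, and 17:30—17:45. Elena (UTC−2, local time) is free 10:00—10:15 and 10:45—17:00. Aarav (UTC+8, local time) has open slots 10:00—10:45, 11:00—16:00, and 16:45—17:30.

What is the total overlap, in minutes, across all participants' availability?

Yusuf → UTC: 06:00–06:30, 06:45–08:45, 10:30–10:45.
Elena → UTC: 12:00–12:15, 12:45–19:00.
Aarav → UTC: 02:00–02:45, 03:00–08:00, 08:45–09:30.
Yusuf ∩ Elena: (none).
Yusuf ∩ Elena ∩ Aarav: (none).
Total common minutes: 0.

0 minutes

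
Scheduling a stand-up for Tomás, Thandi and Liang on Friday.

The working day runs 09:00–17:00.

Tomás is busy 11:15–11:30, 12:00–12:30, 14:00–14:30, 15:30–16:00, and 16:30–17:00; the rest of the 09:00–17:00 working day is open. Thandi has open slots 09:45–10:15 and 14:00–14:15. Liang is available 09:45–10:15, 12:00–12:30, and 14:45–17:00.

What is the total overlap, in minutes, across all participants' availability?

30 minutes

Tomás free within 09:00–17:00: 09:00–11:15, 11:30–12:00, 12:30–14:00, 14:30–15:30, 16:00–16:30.
Tomás ∩ Thandi: 09:45–10:15.
Tomás ∩ Thandi ∩ Liang: 09:45–10:15.
Total common minutes: 30.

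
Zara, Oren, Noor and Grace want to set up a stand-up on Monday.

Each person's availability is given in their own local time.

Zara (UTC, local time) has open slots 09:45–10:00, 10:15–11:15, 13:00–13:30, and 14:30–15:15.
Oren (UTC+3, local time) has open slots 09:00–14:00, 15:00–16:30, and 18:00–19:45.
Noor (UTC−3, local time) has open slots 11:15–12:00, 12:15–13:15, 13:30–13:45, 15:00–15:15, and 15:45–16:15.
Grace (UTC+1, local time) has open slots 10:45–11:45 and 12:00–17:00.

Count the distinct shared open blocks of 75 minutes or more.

0

Zara → UTC: 09:45–10:00, 10:15–11:15, 13:00–13:30, 14:30–15:15.
Oren → UTC: 06:00–11:00, 12:00–13:30, 15:00–16:45.
Noor → UTC: 14:15–15:00, 15:15–16:15, 16:30–16:45, 18:00–18:15, 18:45–19:15.
Grace → UTC: 09:45–10:45, 11:00–16:00.
Zara ∩ Oren: 09:45–10:00, 10:15–11:00, 13:00–13:30, 15:00–15:15.
Zara ∩ Oren ∩ Noor: (none).
Zara ∩ Oren ∩ Noor ∩ Grace: (none).
Windows ≥ 75 min: (none).
That's 0 windows.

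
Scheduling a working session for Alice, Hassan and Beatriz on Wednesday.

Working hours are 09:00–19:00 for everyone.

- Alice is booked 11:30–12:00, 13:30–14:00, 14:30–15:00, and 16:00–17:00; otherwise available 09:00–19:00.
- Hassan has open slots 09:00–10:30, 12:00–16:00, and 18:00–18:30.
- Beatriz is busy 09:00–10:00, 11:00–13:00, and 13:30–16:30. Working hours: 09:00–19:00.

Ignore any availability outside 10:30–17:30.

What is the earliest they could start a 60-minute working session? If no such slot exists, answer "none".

Alice free within 09:00–19:00: 09:00–11:30, 12:00–13:30, 14:00–14:30, 15:00–16:00, 17:00–19:00.
Beatriz free within 09:00–19:00: 10:00–11:00, 13:00–13:30, 16:30–19:00.
Alice ∩ Hassan: 09:00–10:30, 12:00–13:30, 14:00–14:30, 15:00–16:00, 18:00–18:30.
Alice ∩ Hassan ∩ Beatriz: 10:00–10:30, 13:00–13:30, 18:00–18:30.
Restricted to 10:30–17:30: 13:00–13:30.
Windows ≥ 60 min: (none).

none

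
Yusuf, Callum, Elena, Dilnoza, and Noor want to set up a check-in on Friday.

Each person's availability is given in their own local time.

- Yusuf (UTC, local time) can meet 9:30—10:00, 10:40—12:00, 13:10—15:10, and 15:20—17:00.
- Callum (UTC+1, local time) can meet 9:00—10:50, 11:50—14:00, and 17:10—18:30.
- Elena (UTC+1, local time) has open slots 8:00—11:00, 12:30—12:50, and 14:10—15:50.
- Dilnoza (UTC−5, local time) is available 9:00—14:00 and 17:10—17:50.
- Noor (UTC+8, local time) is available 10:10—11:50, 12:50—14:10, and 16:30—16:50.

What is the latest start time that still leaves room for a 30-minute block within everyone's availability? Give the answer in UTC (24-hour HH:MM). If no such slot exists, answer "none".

none

Yusuf → UTC: 09:30–10:00, 10:40–12:00, 13:10–15:10, 15:20–17:00.
Callum → UTC: 08:00–09:50, 10:50–13:00, 16:10–17:30.
Elena → UTC: 07:00–10:00, 11:30–11:50, 13:10–14:50.
Dilnoza → UTC: 14:00–19:00, 22:10–22:50.
Noor → UTC: 02:10–03:50, 04:50–06:10, 08:30–08:50.
Yusuf ∩ Callum: 09:30–09:50, 10:50–12:00, 16:10–17:00.
Yusuf ∩ Callum ∩ Elena: 09:30–09:50, 11:30–11:50.
Yusuf ∩ Callum ∩ Elena ∩ Dilnoza: (none).
Yusuf ∩ Callum ∩ Elena ∩ Dilnoza ∩ Noor: (none).
Windows ≥ 30 min: (none).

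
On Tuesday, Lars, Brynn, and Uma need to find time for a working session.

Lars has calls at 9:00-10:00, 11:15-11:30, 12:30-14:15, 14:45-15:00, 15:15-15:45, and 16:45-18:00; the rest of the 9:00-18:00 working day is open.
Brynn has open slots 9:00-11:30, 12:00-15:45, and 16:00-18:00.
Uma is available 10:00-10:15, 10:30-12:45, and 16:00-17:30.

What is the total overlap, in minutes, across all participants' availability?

135 minutes

Lars free within 09:00–18:00: 10:00–11:15, 11:30–12:30, 14:15–14:45, 15:00–15:15, 15:45–16:45.
Lars ∩ Brynn: 10:00–11:15, 12:00–12:30, 14:15–14:45, 15:00–15:15, 16:00–16:45.
Lars ∩ Brynn ∩ Uma: 10:00–10:15, 10:30–11:15, 12:00–12:30, 16:00–16:45.
Total common minutes: 15 + 45 + 30 + 45 = 135.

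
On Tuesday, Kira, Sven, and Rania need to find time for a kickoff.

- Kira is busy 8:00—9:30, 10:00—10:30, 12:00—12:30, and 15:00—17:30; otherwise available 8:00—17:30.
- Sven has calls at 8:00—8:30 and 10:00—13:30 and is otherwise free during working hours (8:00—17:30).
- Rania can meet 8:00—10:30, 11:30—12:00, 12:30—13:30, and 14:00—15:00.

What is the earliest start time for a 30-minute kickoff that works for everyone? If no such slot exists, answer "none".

Kira free within 08:00–17:30: 09:30–10:00, 10:30–12:00, 12:30–15:00.
Sven free within 08:00–17:30: 08:30–10:00, 13:30–17:30.
Kira ∩ Sven: 09:30–10:00, 13:30–15:00.
Kira ∩ Sven ∩ Rania: 09:30–10:00, 14:00–15:00.
Windows ≥ 30 min: 09:30–10:00, 14:00–15:00.
Earliest such window starts at 09:30.

09:30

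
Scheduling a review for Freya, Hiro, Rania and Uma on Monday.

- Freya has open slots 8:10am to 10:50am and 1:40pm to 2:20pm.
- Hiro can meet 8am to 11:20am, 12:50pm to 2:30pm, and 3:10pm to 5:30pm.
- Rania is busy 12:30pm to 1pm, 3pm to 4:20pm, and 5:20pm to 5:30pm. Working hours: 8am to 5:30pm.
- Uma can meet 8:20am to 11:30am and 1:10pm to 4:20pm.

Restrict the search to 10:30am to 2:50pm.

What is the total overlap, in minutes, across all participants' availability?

60 minutes

Rania free within 08:00–17:30: 08:00–12:30, 13:00–15:00, 16:20–17:20.
Freya ∩ Hiro: 08:10–10:50, 13:40–14:20.
Freya ∩ Hiro ∩ Rania: 08:10–10:50, 13:40–14:20.
Freya ∩ Hiro ∩ Rania ∩ Uma: 08:20–10:50, 13:40–14:20.
Restricted to 10:30–14:50: 10:30–10:50, 13:40–14:20.
Total common minutes: 20 + 40 = 60.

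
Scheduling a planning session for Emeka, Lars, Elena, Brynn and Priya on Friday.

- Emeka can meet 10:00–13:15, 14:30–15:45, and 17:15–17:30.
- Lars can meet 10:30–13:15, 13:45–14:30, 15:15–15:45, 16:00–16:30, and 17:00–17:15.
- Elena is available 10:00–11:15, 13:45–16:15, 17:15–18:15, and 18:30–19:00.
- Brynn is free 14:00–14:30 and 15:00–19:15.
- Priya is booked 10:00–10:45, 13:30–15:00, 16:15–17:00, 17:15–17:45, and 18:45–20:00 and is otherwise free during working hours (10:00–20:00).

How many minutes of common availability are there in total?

Priya free within 10:00–20:00: 10:45–13:30, 15:00–16:15, 17:00–17:15, 17:45–18:45.
Emeka ∩ Lars: 10:30–13:15, 15:15–15:45.
Emeka ∩ Lars ∩ Elena: 10:30–11:15, 15:15–15:45.
Emeka ∩ Lars ∩ Elena ∩ Brynn: 15:15–15:45.
Emeka ∩ Lars ∩ Elena ∩ Brynn ∩ Priya: 15:15–15:45.
Total common minutes: 30.

30 minutes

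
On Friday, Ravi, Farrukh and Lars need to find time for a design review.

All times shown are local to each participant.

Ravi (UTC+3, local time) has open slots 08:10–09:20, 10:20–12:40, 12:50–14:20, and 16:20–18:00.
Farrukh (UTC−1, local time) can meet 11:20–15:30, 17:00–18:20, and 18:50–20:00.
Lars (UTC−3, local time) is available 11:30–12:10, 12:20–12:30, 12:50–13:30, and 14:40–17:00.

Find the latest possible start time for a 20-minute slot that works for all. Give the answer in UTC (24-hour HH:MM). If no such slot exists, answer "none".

14:40

Ravi → UTC: 05:10–06:20, 07:20–09:40, 09:50–11:20, 13:20–15:00.
Farrukh → UTC: 12:20–16:30, 18:00–19:20, 19:50–21:00.
Lars → UTC: 14:30–15:10, 15:20–15:30, 15:50–16:30, 17:40–20:00.
Ravi ∩ Farrukh: 13:20–15:00.
Ravi ∩ Farrukh ∩ Lars: 14:30–15:00.
Windows ≥ 20 min: 14:30–15:00.
Latest start in the last window 14:30–15:00 is 15:00 − 20 min = 14:40.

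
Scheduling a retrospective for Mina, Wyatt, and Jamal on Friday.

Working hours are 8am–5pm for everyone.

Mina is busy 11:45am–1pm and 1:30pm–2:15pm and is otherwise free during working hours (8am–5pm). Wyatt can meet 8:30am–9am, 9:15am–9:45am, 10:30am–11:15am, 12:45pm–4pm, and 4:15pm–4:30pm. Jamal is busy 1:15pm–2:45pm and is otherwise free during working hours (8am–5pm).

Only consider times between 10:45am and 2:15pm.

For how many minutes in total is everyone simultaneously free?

Mina free within 08:00–17:00: 08:00–11:45, 13:00–13:30, 14:15–17:00.
Jamal free within 08:00–17:00: 08:00–13:15, 14:45–17:00.
Mina ∩ Wyatt: 08:30–09:00, 09:15–09:45, 10:30–11:15, 13:00–13:30, 14:15–16:00, 16:15–16:30.
Mina ∩ Wyatt ∩ Jamal: 08:30–09:00, 09:15–09:45, 10:30–11:15, 13:00–13:15, 14:45–16:00, 16:15–16:30.
Restricted to 10:45–14:15: 10:45–11:15, 13:00–13:15.
Total common minutes: 30 + 15 = 45.

45 minutes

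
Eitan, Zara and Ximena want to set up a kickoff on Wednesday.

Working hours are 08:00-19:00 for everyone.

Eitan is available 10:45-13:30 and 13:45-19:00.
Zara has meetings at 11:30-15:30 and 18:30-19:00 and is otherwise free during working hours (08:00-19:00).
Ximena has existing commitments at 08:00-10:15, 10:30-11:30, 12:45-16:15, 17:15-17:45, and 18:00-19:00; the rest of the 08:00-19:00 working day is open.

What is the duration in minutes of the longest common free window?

Zara free within 08:00–19:00: 08:00–11:30, 15:30–18:30.
Ximena free within 08:00–19:00: 10:15–10:30, 11:30–12:45, 16:15–17:15, 17:45–18:00.
Eitan ∩ Zara: 10:45–11:30, 15:30–18:30.
Eitan ∩ Zara ∩ Ximena: 16:15–17:15, 17:45–18:00.
Common window lengths: 60, 15 min; longest is 60.

60 minutes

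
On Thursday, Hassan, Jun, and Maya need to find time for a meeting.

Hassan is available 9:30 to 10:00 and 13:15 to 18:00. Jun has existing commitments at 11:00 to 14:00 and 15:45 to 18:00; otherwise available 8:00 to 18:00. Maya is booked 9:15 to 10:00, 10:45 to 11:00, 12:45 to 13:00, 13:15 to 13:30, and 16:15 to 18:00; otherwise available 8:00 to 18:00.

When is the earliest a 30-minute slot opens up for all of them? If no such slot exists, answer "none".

14:00

Jun free within 08:00–18:00: 08:00–11:00, 14:00–15:45.
Maya free within 08:00–18:00: 08:00–09:15, 10:00–10:45, 11:00–12:45, 13:00–13:15, 13:30–16:15.
Hassan ∩ Jun: 09:30–10:00, 14:00–15:45.
Hassan ∩ Jun ∩ Maya: 14:00–15:45.
Windows ≥ 30 min: 14:00–15:45.
Earliest such window starts at 14:00.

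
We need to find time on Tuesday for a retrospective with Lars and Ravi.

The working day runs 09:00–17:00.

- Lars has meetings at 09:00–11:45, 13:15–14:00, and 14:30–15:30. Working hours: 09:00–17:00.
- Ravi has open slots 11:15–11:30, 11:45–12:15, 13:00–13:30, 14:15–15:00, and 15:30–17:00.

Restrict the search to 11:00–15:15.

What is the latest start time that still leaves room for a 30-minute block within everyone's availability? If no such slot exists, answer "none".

11:45

Lars free within 09:00–17:00: 11:45–13:15, 14:00–14:30, 15:30–17:00.
Lars ∩ Ravi: 11:45–12:15, 13:00–13:15, 14:15–14:30, 15:30–17:00.
Restricted to 11:00–15:15: 11:45–12:15, 13:00–13:15, 14:15–14:30.
Windows ≥ 30 min: 11:45–12:15.
Latest start in the last window 11:45–12:15 is 12:15 − 30 min = 11:45.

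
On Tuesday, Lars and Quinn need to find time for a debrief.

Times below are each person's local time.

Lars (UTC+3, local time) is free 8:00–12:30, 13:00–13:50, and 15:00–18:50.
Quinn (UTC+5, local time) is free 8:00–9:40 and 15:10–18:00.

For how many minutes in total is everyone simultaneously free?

Lars → UTC: 05:00–09:30, 10:00–10:50, 12:00–15:50.
Quinn → UTC: 03:00–04:40, 10:10–13:00.
Lars ∩ Quinn: 10:10–10:50, 12:00–13:00.
Total common minutes: 40 + 60 = 100.

100 minutes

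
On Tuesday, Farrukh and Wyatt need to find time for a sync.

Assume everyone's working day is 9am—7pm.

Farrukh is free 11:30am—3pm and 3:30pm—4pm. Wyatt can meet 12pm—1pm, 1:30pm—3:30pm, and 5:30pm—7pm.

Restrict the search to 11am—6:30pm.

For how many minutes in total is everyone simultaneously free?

Farrukh ∩ Wyatt: 12:00–13:00, 13:30–15:00.
Restricted to 11:00–18:30: 12:00–13:00, 13:30–15:00.
Total common minutes: 60 + 90 = 150.

150 minutes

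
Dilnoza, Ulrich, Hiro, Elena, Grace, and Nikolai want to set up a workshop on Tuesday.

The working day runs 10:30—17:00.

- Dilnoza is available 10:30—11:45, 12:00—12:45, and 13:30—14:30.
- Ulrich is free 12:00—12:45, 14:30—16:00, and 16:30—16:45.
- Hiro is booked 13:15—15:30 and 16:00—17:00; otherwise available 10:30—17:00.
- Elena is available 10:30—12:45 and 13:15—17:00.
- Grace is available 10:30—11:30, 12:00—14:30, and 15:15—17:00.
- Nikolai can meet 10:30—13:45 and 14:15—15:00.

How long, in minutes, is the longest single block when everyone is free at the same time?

45 minutes

Hiro free within 10:30–17:00: 10:30–13:15, 15:30–16:00.
Dilnoza ∩ Ulrich: 12:00–12:45.
Dilnoza ∩ Ulrich ∩ Hiro: 12:00–12:45.
Dilnoza ∩ Ulrich ∩ Hiro ∩ Elena: 12:00–12:45.
Dilnoza ∩ Ulrich ∩ Hiro ∩ Elena ∩ Grace: 12:00–12:45.
Dilnoza ∩ Ulrich ∩ Hiro ∩ Elena ∩ Grace ∩ Nikolai: 12:00–12:45.
Single common window of 45 minutes.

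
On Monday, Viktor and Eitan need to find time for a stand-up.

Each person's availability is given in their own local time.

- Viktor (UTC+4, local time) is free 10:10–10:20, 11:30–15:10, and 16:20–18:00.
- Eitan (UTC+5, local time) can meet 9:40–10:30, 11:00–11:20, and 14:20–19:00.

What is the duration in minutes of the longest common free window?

110 minutes

Viktor → UTC: 06:10–06:20, 07:30–11:10, 12:20–14:00.
Eitan → UTC: 04:40–05:30, 06:00–06:20, 09:20–14:00.
Viktor ∩ Eitan: 06:10–06:20, 09:20–11:10, 12:20–14:00.
Common window lengths: 10, 110, 100 min; longest is 110.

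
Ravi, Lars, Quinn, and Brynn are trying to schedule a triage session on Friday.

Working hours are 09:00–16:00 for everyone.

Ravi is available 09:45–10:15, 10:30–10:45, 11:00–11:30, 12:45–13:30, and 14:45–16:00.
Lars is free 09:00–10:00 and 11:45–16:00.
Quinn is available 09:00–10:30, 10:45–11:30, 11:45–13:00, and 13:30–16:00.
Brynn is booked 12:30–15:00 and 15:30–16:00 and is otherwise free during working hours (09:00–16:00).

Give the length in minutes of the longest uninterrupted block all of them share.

30 minutes

Brynn free within 09:00–16:00: 09:00–12:30, 15:00–15:30.
Ravi ∩ Lars: 09:45–10:00, 12:45–13:30, 14:45–16:00.
Ravi ∩ Lars ∩ Quinn: 09:45–10:00, 12:45–13:00, 14:45–16:00.
Ravi ∩ Lars ∩ Quinn ∩ Brynn: 09:45–10:00, 15:00–15:30.
Common window lengths: 15, 30 min; longest is 30.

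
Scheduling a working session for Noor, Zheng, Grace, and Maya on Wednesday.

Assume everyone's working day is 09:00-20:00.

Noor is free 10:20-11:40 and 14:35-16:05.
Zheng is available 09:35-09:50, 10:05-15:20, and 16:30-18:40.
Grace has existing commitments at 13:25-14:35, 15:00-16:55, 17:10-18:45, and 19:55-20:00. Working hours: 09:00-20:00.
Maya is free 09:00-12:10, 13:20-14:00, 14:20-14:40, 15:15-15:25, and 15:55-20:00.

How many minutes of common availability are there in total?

85 minutes

Grace free within 09:00–20:00: 09:00–13:25, 14:35–15:00, 16:55–17:10, 18:45–19:55.
Noor ∩ Zheng: 10:20–11:40, 14:35–15:20.
Noor ∩ Zheng ∩ Grace: 10:20–11:40, 14:35–15:00.
Noor ∩ Zheng ∩ Grace ∩ Maya: 10:20–11:40, 14:35–14:40.
Total common minutes: 80 + 5 = 85.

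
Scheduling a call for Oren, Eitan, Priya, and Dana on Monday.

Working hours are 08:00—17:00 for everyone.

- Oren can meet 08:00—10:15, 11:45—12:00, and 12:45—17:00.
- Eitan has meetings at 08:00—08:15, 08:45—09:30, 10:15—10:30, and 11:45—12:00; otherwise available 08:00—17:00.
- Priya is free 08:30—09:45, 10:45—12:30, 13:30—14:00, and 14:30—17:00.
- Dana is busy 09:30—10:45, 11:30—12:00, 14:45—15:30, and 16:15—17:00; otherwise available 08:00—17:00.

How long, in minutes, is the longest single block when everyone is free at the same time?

45 minutes

Eitan free within 08:00–17:00: 08:15–08:45, 09:30–10:15, 10:30–11:45, 12:00–17:00.
Dana free within 08:00–17:00: 08:00–09:30, 10:45–11:30, 12:00–14:45, 15:30–16:15.
Oren ∩ Eitan: 08:15–08:45, 09:30–10:15, 12:45–17:00.
Oren ∩ Eitan ∩ Priya: 08:30–08:45, 09:30–09:45, 13:30–14:00, 14:30–17:00.
Oren ∩ Eitan ∩ Priya ∩ Dana: 08:30–08:45, 13:30–14:00, 14:30–14:45, 15:30–16:15.
Common window lengths: 15, 30, 15, 45 min; longest is 45.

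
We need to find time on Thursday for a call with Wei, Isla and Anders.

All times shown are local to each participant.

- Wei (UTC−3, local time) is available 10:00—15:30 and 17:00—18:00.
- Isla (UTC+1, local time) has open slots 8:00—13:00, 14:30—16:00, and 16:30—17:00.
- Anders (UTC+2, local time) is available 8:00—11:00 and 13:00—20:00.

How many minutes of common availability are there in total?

120 minutes

Wei → UTC: 13:00–18:30, 20:00–21:00.
Isla → UTC: 07:00–12:00, 13:30–15:00, 15:30–16:00.
Anders → UTC: 06:00–09:00, 11:00–18:00.
Wei ∩ Isla: 13:30–15:00, 15:30–16:00.
Wei ∩ Isla ∩ Anders: 13:30–15:00, 15:30–16:00.
Total common minutes: 90 + 30 = 120.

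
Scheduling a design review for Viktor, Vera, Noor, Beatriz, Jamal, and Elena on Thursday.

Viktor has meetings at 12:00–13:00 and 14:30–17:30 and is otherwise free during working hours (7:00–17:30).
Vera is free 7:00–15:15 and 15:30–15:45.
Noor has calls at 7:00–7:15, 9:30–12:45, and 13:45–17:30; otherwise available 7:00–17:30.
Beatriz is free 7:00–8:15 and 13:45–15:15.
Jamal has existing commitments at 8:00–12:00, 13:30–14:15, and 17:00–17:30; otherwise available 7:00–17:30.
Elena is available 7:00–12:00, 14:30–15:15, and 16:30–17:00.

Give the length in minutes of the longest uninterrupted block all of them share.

Viktor free within 07:00–17:30: 07:00–12:00, 13:00–14:30.
Noor free within 07:00–17:30: 07:15–09:30, 12:45–13:45.
Jamal free within 07:00–17:30: 07:00–08:00, 12:00–13:30, 14:15–17:00.
Viktor ∩ Vera: 07:00–12:00, 13:00–14:30.
Viktor ∩ Vera ∩ Noor: 07:15–09:30, 13:00–13:45.
Viktor ∩ Vera ∩ Noor ∩ Beatriz: 07:15–08:15.
Viktor ∩ Vera ∩ Noor ∩ Beatriz ∩ Jamal: 07:15–08:00.
Viktor ∩ Vera ∩ Noor ∩ Beatriz ∩ Jamal ∩ Elena: 07:15–08:00.
Single common window of 45 minutes.

45 minutes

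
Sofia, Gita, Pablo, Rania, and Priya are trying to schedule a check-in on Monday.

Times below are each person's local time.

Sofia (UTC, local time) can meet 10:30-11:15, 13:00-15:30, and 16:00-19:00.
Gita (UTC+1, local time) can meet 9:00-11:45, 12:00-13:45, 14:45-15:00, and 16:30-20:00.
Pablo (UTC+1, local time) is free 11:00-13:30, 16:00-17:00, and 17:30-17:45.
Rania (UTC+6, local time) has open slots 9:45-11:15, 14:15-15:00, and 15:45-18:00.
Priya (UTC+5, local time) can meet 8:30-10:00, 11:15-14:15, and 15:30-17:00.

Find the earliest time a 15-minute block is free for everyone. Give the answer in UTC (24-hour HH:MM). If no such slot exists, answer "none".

Sofia → UTC: 10:30–11:15, 13:00–15:30, 16:00–19:00.
Gita → UTC: 08:00–10:45, 11:00–12:45, 13:45–14:00, 15:30–19:00.
Pablo → UTC: 10:00–12:30, 15:00–16:00, 16:30–16:45.
Rania → UTC: 03:45–05:15, 08:15–09:00, 09:45–12:00.
Priya → UTC: 03:30–05:00, 06:15–09:15, 10:30–12:00.
Sofia ∩ Gita: 10:30–10:45, 11:00–11:15, 13:45–14:00, 16:00–19:00.
Sofia ∩ Gita ∩ Pablo: 10:30–10:45, 11:00–11:15, 16:30–16:45.
Sofia ∩ Gita ∩ Pablo ∩ Rania: 10:30–10:45, 11:00–11:15.
Sofia ∩ Gita ∩ Pablo ∩ Rania ∩ Priya: 10:30–10:45, 11:00–11:15.
Windows ≥ 15 min: 10:30–10:45, 11:00–11:15.
Earliest such window starts at 10:30.

10:30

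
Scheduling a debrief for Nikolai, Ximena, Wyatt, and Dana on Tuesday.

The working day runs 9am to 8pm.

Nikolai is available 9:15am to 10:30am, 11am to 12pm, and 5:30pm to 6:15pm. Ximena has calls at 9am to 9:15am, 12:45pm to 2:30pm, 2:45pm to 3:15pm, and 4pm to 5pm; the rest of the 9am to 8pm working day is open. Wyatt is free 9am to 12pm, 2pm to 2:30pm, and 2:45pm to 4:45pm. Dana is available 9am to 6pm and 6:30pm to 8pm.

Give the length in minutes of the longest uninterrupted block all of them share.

Ximena free within 09:00–20:00: 09:15–12:45, 14:30–14:45, 15:15–16:00, 17:00–20:00.
Nikolai ∩ Ximena: 09:15–10:30, 11:00–12:00, 17:30–18:15.
Nikolai ∩ Ximena ∩ Wyatt: 09:15–10:30, 11:00–12:00.
Nikolai ∩ Ximena ∩ Wyatt ∩ Dana: 09:15–10:30, 11:00–12:00.
Common window lengths: 75, 60 min; longest is 75.

75 minutes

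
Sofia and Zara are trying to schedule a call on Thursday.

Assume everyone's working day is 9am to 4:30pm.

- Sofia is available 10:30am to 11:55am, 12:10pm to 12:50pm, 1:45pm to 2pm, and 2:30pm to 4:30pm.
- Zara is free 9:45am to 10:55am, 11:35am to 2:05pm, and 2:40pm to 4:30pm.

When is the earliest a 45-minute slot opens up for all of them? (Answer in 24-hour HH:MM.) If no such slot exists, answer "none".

Sofia ∩ Zara: 10:30–10:55, 11:35–11:55, 12:10–12:50, 13:45–14:00, 14:40–16:30.
Windows ≥ 45 min: 14:40–16:30.
Earliest such window starts at 14:40.

14:40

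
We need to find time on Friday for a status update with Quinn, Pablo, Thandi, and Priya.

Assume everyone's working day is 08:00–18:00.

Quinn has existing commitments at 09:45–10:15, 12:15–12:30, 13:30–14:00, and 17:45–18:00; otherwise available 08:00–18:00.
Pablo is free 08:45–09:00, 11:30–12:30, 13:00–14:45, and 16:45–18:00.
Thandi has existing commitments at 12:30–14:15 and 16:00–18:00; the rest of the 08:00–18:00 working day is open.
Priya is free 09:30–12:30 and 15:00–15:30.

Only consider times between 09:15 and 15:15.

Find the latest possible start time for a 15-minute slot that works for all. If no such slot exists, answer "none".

12:00

Quinn free within 08:00–18:00: 08:00–09:45, 10:15–12:15, 12:30–13:30, 14:00–17:45.
Thandi free within 08:00–18:00: 08:00–12:30, 14:15–16:00.
Quinn ∩ Pablo: 08:45–09:00, 11:30–12:15, 13:00–13:30, 14:00–14:45, 16:45–17:45.
Quinn ∩ Pablo ∩ Thandi: 08:45–09:00, 11:30–12:15, 14:15–14:45.
Quinn ∩ Pablo ∩ Thandi ∩ Priya: 11:30–12:15.
Restricted to 09:15–15:15: 11:30–12:15.
Windows ≥ 15 min: 11:30–12:15.
Latest start in the last window 11:30–12:15 is 12:15 − 15 min = 12:00.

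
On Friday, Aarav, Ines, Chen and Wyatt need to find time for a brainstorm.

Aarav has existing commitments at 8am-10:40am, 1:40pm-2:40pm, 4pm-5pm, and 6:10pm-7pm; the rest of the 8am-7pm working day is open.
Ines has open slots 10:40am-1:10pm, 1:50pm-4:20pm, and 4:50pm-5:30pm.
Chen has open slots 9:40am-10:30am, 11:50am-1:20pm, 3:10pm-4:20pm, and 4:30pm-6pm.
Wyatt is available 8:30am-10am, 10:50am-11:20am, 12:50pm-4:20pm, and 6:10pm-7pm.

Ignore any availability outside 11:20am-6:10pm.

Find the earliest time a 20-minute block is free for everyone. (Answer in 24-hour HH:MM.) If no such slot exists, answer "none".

12:50

Aarav free within 08:00–19:00: 10:40–13:40, 14:40–16:00, 17:00–18:10.
Aarav ∩ Ines: 10:40–13:10, 14:40–16:00, 17:00–17:30.
Aarav ∩ Ines ∩ Chen: 11:50–13:10, 15:10–16:00, 17:00–17:30.
Aarav ∩ Ines ∩ Chen ∩ Wyatt: 12:50–13:10, 15:10–16:00.
Restricted to 11:20–18:10: 12:50–13:10, 15:10–16:00.
Windows ≥ 20 min: 12:50–13:10, 15:10–16:00.
Earliest such window starts at 12:50.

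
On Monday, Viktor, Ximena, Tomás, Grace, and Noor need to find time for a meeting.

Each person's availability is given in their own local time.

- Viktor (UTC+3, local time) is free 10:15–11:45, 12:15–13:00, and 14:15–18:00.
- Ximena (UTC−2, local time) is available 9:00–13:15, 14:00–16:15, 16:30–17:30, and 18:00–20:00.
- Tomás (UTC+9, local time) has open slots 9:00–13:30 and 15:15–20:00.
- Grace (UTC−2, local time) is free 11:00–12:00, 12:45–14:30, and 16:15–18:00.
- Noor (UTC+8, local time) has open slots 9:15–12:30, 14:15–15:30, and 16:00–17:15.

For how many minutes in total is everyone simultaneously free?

Viktor → UTC: 07:15–08:45, 09:15–10:00, 11:15–15:00.
Ximena → UTC: 11:00–15:15, 16:00–18:15, 18:30–19:30, 20:00–22:00.
Tomás → UTC: 00:00–04:30, 06:15–11:00.
Grace → UTC: 13:00–14:00, 14:45–16:30, 18:15–20:00.
Noor → UTC: 01:15–04:30, 06:15–07:30, 08:00–09:15.
Viktor ∩ Ximena: 11:15–15:00.
Viktor ∩ Ximena ∩ Tomás: (none).
Viktor ∩ Ximena ∩ Tomás ∩ Grace: (none).
Viktor ∩ Ximena ∩ Tomás ∩ Grace ∩ Noor: (none).
Total common minutes: 0.

0 minutes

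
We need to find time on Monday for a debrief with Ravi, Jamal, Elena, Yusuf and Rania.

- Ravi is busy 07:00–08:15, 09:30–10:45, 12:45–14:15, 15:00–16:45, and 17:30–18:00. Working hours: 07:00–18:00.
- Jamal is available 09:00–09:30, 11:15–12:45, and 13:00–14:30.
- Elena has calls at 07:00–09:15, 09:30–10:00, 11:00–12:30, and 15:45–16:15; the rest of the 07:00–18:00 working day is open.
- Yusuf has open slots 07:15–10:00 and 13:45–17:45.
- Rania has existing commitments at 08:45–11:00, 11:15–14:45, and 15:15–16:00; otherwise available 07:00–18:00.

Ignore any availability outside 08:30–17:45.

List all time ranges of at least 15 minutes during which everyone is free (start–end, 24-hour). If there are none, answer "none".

Ravi free within 07:00–18:00: 08:15–09:30, 10:45–12:45, 14:15–15:00, 16:45–17:30.
Elena free within 07:00–18:00: 09:15–09:30, 10:00–11:00, 12:30–15:45, 16:15–18:00.
Rania free within 07:00–18:00: 07:00–08:45, 11:00–11:15, 14:45–15:15, 16:00–18:00.
Ravi ∩ Jamal: 09:00–09:30, 11:15–12:45, 14:15–14:30.
Ravi ∩ Jamal ∩ Elena: 09:15–09:30, 12:30–12:45, 14:15–14:30.
Ravi ∩ Jamal ∩ Elena ∩ Yusuf: 09:15–09:30, 14:15–14:30.
Ravi ∩ Jamal ∩ Elena ∩ Yusuf ∩ Rania: (none).
Restricted to 08:30–17:45: (none).
Windows ≥ 15 min: (none).

none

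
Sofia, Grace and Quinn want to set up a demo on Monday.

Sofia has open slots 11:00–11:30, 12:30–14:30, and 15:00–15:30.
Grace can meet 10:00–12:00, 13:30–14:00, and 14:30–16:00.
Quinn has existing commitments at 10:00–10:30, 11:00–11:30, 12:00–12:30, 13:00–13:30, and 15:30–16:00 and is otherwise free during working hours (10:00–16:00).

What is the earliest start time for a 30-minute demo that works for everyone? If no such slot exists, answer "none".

Quinn free within 10:00–16:00: 10:30–11:00, 11:30–12:00, 12:30–13:00, 13:30–15:30.
Sofia ∩ Grace: 11:00–11:30, 13:30–14:00, 15:00–15:30.
Sofia ∩ Grace ∩ Quinn: 13:30–14:00, 15:00–15:30.
Windows ≥ 30 min: 13:30–14:00, 15:00–15:30.
Earliest such window starts at 13:30.

13:30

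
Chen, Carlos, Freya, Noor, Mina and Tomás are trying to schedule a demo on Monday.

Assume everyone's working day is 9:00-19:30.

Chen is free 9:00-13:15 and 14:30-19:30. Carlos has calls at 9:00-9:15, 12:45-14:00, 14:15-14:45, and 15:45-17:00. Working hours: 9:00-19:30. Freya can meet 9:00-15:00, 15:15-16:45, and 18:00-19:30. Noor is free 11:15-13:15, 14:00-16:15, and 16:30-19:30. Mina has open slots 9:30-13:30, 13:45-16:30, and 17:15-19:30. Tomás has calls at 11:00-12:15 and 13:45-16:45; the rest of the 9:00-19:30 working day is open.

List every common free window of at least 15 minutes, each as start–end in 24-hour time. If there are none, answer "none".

12:15–12:45, 18:00–19:30

Carlos free within 09:00–19:30: 09:15–12:45, 14:00–14:15, 14:45–15:45, 17:00–19:30.
Tomás free within 09:00–19:30: 09:00–11:00, 12:15–13:45, 16:45–19:30.
Chen ∩ Carlos: 09:15–12:45, 14:45–15:45, 17:00–19:30.
Chen ∩ Carlos ∩ Freya: 09:15–12:45, 14:45–15:00, 15:15–15:45, 18:00–19:30.
Chen ∩ Carlos ∩ Freya ∩ Noor: 11:15–12:45, 14:45–15:00, 15:15–15:45, 18:00–19:30.
Chen ∩ Carlos ∩ Freya ∩ Noor ∩ Mina: 11:15–12:45, 14:45–15:00, 15:15–15:45, 18:00–19:30.
Chen ∩ Carlos ∩ Freya ∩ Noor ∩ Mina ∩ Tomás: 12:15–12:45, 18:00–19:30.
Windows ≥ 15 min: 12:15–12:45, 18:00–19:30.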